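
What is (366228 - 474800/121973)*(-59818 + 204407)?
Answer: 6458711546178916/121973 ≈ 5.2952e+10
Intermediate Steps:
(366228 - 474800/121973)*(-59818 + 204407) = (366228 - 474800*1/121973)*144589 = (366228 - 474800/121973)*144589 = (44669453044/121973)*144589 = 6458711546178916/121973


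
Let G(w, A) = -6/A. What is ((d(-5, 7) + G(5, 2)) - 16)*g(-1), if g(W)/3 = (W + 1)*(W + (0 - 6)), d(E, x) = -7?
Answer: 0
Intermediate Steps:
g(W) = 3*(1 + W)*(-6 + W) (g(W) = 3*((W + 1)*(W + (0 - 6))) = 3*((1 + W)*(W - 6)) = 3*((1 + W)*(-6 + W)) = 3*(1 + W)*(-6 + W))
((d(-5, 7) + G(5, 2)) - 16)*g(-1) = ((-7 - 6/2) - 16)*(-18 - 15*(-1) + 3*(-1)²) = ((-7 - 6*½) - 16)*(-18 + 15 + 3*1) = ((-7 - 3) - 16)*(-18 + 15 + 3) = (-10 - 16)*0 = -26*0 = 0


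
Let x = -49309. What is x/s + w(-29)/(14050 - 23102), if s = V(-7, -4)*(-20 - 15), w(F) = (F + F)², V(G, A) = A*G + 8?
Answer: 110526607/2851380 ≈ 38.763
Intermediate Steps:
V(G, A) = 8 + A*G
w(F) = 4*F² (w(F) = (2*F)² = 4*F²)
s = -1260 (s = (8 - 4*(-7))*(-20 - 15) = (8 + 28)*(-35) = 36*(-35) = -1260)
x/s + w(-29)/(14050 - 23102) = -49309/(-1260) + (4*(-29)²)/(14050 - 23102) = -49309*(-1/1260) + (4*841)/(-9052) = 49309/1260 + 3364*(-1/9052) = 49309/1260 - 841/2263 = 110526607/2851380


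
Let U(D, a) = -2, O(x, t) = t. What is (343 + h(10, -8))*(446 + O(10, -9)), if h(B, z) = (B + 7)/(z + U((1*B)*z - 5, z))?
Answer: 1491481/10 ≈ 1.4915e+5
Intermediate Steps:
h(B, z) = (7 + B)/(-2 + z) (h(B, z) = (B + 7)/(z - 2) = (7 + B)/(-2 + z))
(343 + h(10, -8))*(446 + O(10, -9)) = (343 + (7 + 10)/(-2 - 8))*(446 - 9) = (343 + 17/(-10))*437 = (343 - ⅒*17)*437 = (343 - 17/10)*437 = (3413/10)*437 = 1491481/10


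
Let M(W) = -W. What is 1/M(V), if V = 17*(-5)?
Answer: 1/85 ≈ 0.011765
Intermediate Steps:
V = -85
1/M(V) = 1/(-1*(-85)) = 1/85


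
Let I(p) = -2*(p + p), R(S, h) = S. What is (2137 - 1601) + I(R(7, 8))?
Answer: 508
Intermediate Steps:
I(p) = -4*p
(2137 - 1601) + I(R(7, 8)) = (2137 - 1601) - 4*7 = 536 - 28 = 508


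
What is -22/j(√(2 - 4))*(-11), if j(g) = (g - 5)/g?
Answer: 242*√2/(√2 + 5*I) ≈ 17.926 - 63.378*I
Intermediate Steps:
j(g) = (-5 + g)/g
-22/j(√(2 - 4))*(-11) = -22*√(2 - 4)/(-5 + √(2 - 4))*(-11) = -22*I*√2/(-5 + √(-2))*(-11) = -22*I*√2/(-5 + I*√2)*(-11) = 242*I*√2/(-5 + I*√2)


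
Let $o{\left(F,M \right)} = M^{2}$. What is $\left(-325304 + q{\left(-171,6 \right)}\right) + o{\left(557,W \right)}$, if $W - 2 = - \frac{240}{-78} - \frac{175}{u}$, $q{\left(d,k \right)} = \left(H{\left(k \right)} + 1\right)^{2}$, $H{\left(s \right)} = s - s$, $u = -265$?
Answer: $- \frac{154412539254}{474721} \approx -3.2527 \cdot 10^{5}$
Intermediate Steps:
$H{\left(s \right)} = 0$
$q{\left(d,k \right)} = 1$ ($q{\left(d,k \right)} = \left(0 + 1\right)^{2} = 1^{2} = 1$)
$W = \frac{3953}{689}$ ($W = 2 - \left(- \frac{40}{13} - \frac{35}{53}\right) = 2 - - \frac{2575}{689} = 2 + \left(\frac{40}{13} + \frac{35}{53}\right) = 2 + \frac{2575}{689} = \frac{3953}{689} \approx 5.7373$)
$\left(-325304 + q{\left(-171,6 \right)}\right) + o{\left(557,W \right)} = \left(-325304 + 1\right) + \left(\frac{3953}{689}\right)^{2} = -325303 + \frac{15626209}{474721} = - \frac{154412539254}{474721}$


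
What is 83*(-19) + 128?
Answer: -1449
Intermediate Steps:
83*(-19) + 128 = -1577 + 128 = -1449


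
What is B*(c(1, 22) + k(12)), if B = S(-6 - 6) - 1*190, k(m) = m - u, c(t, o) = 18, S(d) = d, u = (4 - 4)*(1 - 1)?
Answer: -6060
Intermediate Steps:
u = 0 (u = 0*0 = 0)
k(m) = m (k(m) = m - 1*0 = m + 0 = m)
B = -202 (B = (-6 - 6) - 1*190 = -12 - 190 = -202)
B*(c(1, 22) + k(12)) = -202*(18 + 12) = -202*30 = -6060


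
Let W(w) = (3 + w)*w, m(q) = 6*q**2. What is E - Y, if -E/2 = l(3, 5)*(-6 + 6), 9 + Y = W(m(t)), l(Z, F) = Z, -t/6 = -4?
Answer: -11954295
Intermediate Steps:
t = 24 (t = -6*(-4) = 24)
W(w) = w*(3 + w)
Y = 11954295 (Y = -9 + (6*24**2)*(3 + 6*24**2) = -9 + (6*576)*(3 + 6*576) = -9 + 3456*(3 + 3456) = -9 + 3456*3459 = -9 + 11954304 = 11954295)
E = 0 (E = -6*(-6 + 6) = -6*0 = -2*0 = 0)
E - Y = 0 - 1*11954295 = 0 - 11954295 = -11954295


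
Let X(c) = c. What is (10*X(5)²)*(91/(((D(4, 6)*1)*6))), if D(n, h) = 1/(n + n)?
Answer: 91000/3 ≈ 30333.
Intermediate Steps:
D(n, h) = 1/(2*n)
(10*X(5)²)*(91/(((D(4, 6)*1)*6))) = (10*5²)*(91/(((((½)/4)*1)*6))) = (10*25)*(91/(((((½)*(¼))*1)*6))) = 250*(91/((((⅛)*1)*6))) = 250*(91/(((⅛)*6))) = 250*(91/(¾)) = 250*(91*(4/3)) = 250*(364/3) = 91000/3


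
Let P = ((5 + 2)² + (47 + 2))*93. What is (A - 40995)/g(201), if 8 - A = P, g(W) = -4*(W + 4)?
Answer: 50101/820 ≈ 61.099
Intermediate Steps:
g(W) = -16 - 4*W (g(W) = -4*(4 + W) = -16 - 4*W)
P = 9114 (P = (7² + 49)*93 = (49 + 49)*93 = 98*93 = 9114)
A = -9106 (A = 8 - 1*9114 = 8 - 9114 = -9106)
(A - 40995)/g(201) = (-9106 - 40995)/(-16 - 4*201) = -50101/(-16 - 804) = -50101/(-820) = -50101*(-1/820) = 50101/820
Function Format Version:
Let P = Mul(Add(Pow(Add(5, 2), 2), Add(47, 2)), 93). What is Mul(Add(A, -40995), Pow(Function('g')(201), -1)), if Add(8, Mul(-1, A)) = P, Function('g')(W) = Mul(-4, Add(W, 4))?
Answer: Rational(50101, 820) ≈ 61.099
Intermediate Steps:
Function('g')(W) = Add(-16, Mul(-4, W)) (Function('g')(W) = Mul(-4, Add(4, W)) = Add(-16, Mul(-4, W)))
P = 9114 (P = Mul(Add(Pow(7, 2), 49), 93) = Mul(Add(49, 49), 93) = Mul(98, 93) = 9114)
A = -9106 (A = Add(8, Mul(-1, 9114)) = Add(8, -9114) = -9106)
Mul(Add(A, -40995), Pow(Function('g')(201), -1)) = Mul(Add(-9106, -40995), Pow(Add(-16, Mul(-4, 201)), -1)) = Mul(-50101, Pow(Add(-16, -804), -1)) = Mul(-50101, Pow(-820, -1)) = Mul(-50101, Rational(-1, 820)) = Rational(50101, 820)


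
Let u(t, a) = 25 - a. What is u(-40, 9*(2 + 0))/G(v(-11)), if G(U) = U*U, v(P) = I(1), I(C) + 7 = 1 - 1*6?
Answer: 7/144 ≈ 0.048611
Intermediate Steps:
I(C) = -12 (I(C) = -7 + (1 - 1*6) = -7 + (1 - 6) = -7 - 5 = -12)
v(P) = -12
G(U) = U²
u(-40, 9*(2 + 0))/G(v(-11)) = (25 - 9*(2 + 0))/((-12)²) = (25 - 9*2)/144 = (25 - 1*18)*(1/144) = (25 - 18)*(1/144) = 7*(1/144) = 7/144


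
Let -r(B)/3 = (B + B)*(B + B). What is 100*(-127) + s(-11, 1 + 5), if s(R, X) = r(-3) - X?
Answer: -12814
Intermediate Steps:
r(B) = -12*B² (r(B) = -3*(B + B)*(B + B) = -3*2*B*2*B = -12*B²)
s(R, X) = -108 - X (s(R, X) = -12*(-3)² - X = -12*9 - X = -108 - X)
100*(-127) + s(-11, 1 + 5) = 100*(-127) + (-108 - (1 + 5)) = -12700 + (-108 - 1*6) = -12700 + (-108 - 6) = -12700 - 114 = -12814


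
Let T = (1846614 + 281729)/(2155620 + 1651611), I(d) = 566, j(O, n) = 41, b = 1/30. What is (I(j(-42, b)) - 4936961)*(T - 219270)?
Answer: 1373649670806472555/1269077 ≈ 1.0824e+12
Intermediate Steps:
b = 1/30 ≈ 0.033333
T = 2128343/3807231 ≈ 0.55903
(I(j(-42, b)) - 4936961)*(T - 219270) = (566 - 4936961)*(2128343/3807231 - 219270) = -4936395*(-834809413027/3807231) = 1373649670806472555/1269077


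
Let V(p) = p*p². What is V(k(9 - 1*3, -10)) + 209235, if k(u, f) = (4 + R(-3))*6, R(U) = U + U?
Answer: 207507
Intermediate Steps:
R(U) = 2*U
k(u, f) = -12 (k(u, f) = (4 + 2*(-3))*6 = (4 - 6)*6 = -2*6 = -12)
V(p) = p³
V(k(9 - 1*3, -10)) + 209235 = (-12)³ + 209235 = -1728 + 209235 = 207507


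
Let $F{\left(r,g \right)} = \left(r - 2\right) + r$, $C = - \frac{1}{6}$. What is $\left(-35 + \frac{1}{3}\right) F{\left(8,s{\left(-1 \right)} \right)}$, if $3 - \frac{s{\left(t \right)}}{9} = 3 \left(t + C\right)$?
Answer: $- \frac{1456}{3} \approx -485.33$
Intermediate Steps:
$C = - \frac{1}{6}$ ($C = \left(-1\right) \frac{1}{6} = - \frac{1}{6} \approx -0.16667$)
$s{\left(t \right)} = \frac{63}{2} - 27 t$ ($s{\left(t \right)} = 27 - 9 \cdot 3 \left(t - \frac{1}{6}\right) = 27 - 9 \cdot 3 \left(- \frac{1}{6} + t\right) = 27 - 9 \left(- \frac{1}{2} + 3 t\right) = 27 - \left(- \frac{9}{2} + 27 t\right) = \frac{63}{2} - 27 t$)
$F{\left(r,g \right)} = -2 + 2 r$ ($F{\left(r,g \right)} = \left(-2 + r\right) + r = -2 + 2 r$)
$\left(-35 + \frac{1}{3}\right) F{\left(8,s{\left(-1 \right)} \right)} = \left(-35 + \frac{1}{3}\right) \left(-2 + 2 \cdot 8\right) = \left(-35 + \frac{1}{3}\right) \left(-2 + 16\right) = \left(- \frac{104}{3}\right) 14 = - \frac{1456}{3}$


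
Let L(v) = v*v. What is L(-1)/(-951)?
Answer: -1/951 ≈ -0.0010515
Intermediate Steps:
L(v) = v²
L(-1)/(-951) = (-1)²/(-951) = 1*(-1/951) = -1/951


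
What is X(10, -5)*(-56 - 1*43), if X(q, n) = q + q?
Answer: -1980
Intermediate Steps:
X(q, n) = 2*q
X(10, -5)*(-56 - 1*43) = (2*10)*(-56 - 1*43) = 20*(-56 - 43) = 20*(-99) = -1980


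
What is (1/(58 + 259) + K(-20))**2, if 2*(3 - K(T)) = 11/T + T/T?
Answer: 1240941529/160782400 ≈ 7.7181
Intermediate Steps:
K(T) = 5/2 - 11/(2*T) (K(T) = 3 - (11/T + T/T)/2 = 3 - (11/T + 1)/2 = 3 - (1 + 11/T)/2 = 3 + (-1/2 - 11/(2*T)) = 5/2 - 11/(2*T))
(1/(58 + 259) + K(-20))**2 = (1/(58 + 259) + (1/2)*(-11 + 5*(-20))/(-20))**2 = (1/317 + (1/2)*(-1/20)*(-11 - 100))**2 = (1/317 + (1/2)*(-1/20)*(-111))**2 = (1/317 + 111/40)**2 = (35227/12680)**2 = 1240941529/160782400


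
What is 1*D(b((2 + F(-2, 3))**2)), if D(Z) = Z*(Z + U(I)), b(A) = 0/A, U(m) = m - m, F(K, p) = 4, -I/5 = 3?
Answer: 0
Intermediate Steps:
I = -15 (I = -5*3 = -15)
U(m) = 0
b(A) = 0
D(Z) = Z**2 (D(Z) = Z*(Z + 0) = Z*Z = Z**2)
1*D(b((2 + F(-2, 3))**2)) = 1*0**2 = 1*0 = 0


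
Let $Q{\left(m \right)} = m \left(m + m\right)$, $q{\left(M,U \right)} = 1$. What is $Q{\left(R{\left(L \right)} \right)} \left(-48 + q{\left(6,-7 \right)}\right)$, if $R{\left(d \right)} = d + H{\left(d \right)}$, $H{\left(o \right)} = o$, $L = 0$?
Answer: $0$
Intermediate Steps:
$R{\left(d \right)} = 2 d$ ($R{\left(d \right)} = d + d = 2 d$)
$Q{\left(m \right)} = 2 m^{2}$ ($Q{\left(m \right)} = m 2 m = 2 m^{2}$)
$Q{\left(R{\left(L \right)} \right)} \left(-48 + q{\left(6,-7 \right)}\right) = 2 \left(2 \cdot 0\right)^{2} \left(-48 + 1\right) = 2 \cdot 0^{2} \left(-47\right) = 2 \cdot 0 \left(-47\right) = 0 \left(-47\right) = 0$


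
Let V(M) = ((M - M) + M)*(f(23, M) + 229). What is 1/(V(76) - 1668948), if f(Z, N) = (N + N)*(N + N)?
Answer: 1/104360 ≈ 9.5822e-6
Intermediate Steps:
f(Z, N) = 4*N**2 (f(Z, N) = (2*N)*(2*N) = 4*N**2)
V(M) = M*(229 + 4*M**2) (V(M) = ((M - M) + M)*(4*M**2 + 229) = (0 + M)*(229 + 4*M**2) = M*(229 + 4*M**2))
1/(V(76) - 1668948) = 1/(76*(229 + 4*76**2) - 1668948) = 1/(76*(229 + 4*5776) - 1668948) = 1/(76*(229 + 23104) - 1668948) = 1/(76*23333 - 1668948) = 1/(1773308 - 1668948) = 1/104360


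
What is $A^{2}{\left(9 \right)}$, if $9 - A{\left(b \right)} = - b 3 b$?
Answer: $63504$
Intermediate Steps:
$A{\left(b \right)} = 9 + 3 b^{2}$ ($A{\left(b \right)} = 9 - - b 3 b = 9 - - 3 b b = 9 - - 3 b^{2} = 9 + 3 b^{2}$)
$A^{2}{\left(9 \right)} = \left(9 + 3 \cdot 9^{2}\right)^{2} = \left(9 + 3 \cdot 81\right)^{2} = \left(9 + 243\right)^{2} = 252^{2} = 63504$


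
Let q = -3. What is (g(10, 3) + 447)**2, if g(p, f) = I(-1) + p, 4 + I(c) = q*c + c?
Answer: 207025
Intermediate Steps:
I(c) = -4 - 2*c (I(c) = -4 + (-3*c + c) = -4 - 2*c)
g(p, f) = -2 + p (g(p, f) = (-4 - 2*(-1)) + p = (-4 + 2) + p = -2 + p)
(g(10, 3) + 447)**2 = ((-2 + 10) + 447)**2 = (8 + 447)**2 = 455**2 = 207025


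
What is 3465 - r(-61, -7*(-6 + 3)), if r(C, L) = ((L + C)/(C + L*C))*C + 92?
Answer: 37123/11 ≈ 3374.8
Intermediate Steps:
r(C, L) = 92 + C*(C + L)/(C + C*L) (r(C, L) = ((C + L)/(C + C*L))*C + 92 = C*(C + L)/(C + C*L) + 92 = 92 + C*(C + L)/(C + C*L))
3465 - r(-61, -7*(-6 + 3)) = 3465 - (92 - 61 + 93*(-7*(-6 + 3)))/(1 - 7*(-6 + 3)) = 3465 - (92 - 61 + 93*(-7*(-3)))/(1 - 7*(-3)) = 3465 - (92 - 61 + 93*21)/(1 + 21) = 3465 - (92 - 61 + 1953)/22 = 3465 - 1984/22 = 3465 - 1*992/11 = 3465 - 992/11 = 37123/11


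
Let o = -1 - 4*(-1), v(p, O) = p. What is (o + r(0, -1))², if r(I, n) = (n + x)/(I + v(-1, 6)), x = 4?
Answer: 0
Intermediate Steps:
o = 3 (o = -1 + 4 = 3)
r(I, n) = (4 + n)/(-1 + I) (r(I, n) = (n + 4)/(I - 1) = (4 + n)/(-1 + I))
(o + r(0, -1))² = (3 + (4 - 1)/(-1 + 0))² = (3 + 3/(-1))² = (3 - 1*3)² = (3 - 3)² = 0² = 0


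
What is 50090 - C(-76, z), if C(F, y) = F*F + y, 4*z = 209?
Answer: 177047/4 ≈ 44262.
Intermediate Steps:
z = 209/4 (z = (1/4)*209 = 209/4 ≈ 52.250)
C(F, y) = y + F**2 (C(F, y) = F**2 + y = y + F**2)
50090 - C(-76, z) = 50090 - (209/4 + (-76)**2) = 50090 - (209/4 + 5776) = 50090 - 1*23313/4 = 50090 - 23313/4 = 177047/4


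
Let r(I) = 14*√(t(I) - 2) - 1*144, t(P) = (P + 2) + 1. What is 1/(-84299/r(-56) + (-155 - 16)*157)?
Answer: -833970996/22070828414581 - 1180186*I*√55/22070828414581 ≈ -3.7786e-5 - 3.9656e-7*I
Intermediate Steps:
t(P) = 3 + P (t(P) = (2 + P) + 1 = 3 + P)
r(I) = -144 + 14*√(1 + I) (r(I) = 14*√((3 + I) - 2) - 1*144 = 14*√(1 + I) - 144 = -144 + 14*√(1 + I))
1/(-84299/r(-56) + (-155 - 16)*157) = 1/(-84299/(-144 + 14*√(1 - 56)) + (-155 - 16)*157) = 1/(-84299/(-144 + 14*√(-55)) - 171*157) = 1/(-84299/(-144 + 14*(I*√55)) - 26847) = 1/(-84299/(-144 + 14*I*√55) - 26847) = 1/(-26847 - 84299/(-144 + 14*I*√55))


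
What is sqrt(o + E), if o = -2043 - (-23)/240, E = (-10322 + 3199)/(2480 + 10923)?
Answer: 17*I*sqrt(4572667801455)/804180 ≈ 45.204*I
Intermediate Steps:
E = -7123/13403 ≈ -0.53145
o = -490297/240 (o = -2043 - (-23)/240 = -2043 - 1*(-23/240) = -2043 + 23/240 = -490297/240 ≈ -2042.9)
sqrt(o + E) = sqrt(-490297/240 - 7123/13403) = sqrt(-6573160211/3216720) = 17*I*sqrt(4572667801455)/804180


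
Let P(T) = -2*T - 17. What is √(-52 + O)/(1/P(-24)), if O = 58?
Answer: 31*√6 ≈ 75.934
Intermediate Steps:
P(T) = -17 - 2*T
√(-52 + O)/(1/P(-24)) = √(-52 + 58)/(1/(-17 - 2*(-24))) = √6/(1/(-17 + 48)) = √6/(1/31) = √6*31 = 31*√6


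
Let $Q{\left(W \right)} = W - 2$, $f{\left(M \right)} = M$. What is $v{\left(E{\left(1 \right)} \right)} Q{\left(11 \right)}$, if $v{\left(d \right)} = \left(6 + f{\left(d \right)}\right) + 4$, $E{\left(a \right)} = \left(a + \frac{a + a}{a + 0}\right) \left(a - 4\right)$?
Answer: $9$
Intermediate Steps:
$Q{\left(W \right)} = -2 + W$ ($Q{\left(W \right)} = W - 2 = -2 + W$)
$E{\left(a \right)} = \left(-4 + a\right) \left(2 + a\right)$ ($E{\left(a \right)} = \left(a + \frac{2 a}{a}\right) \left(-4 + a\right) = \left(a + 2\right) \left(-4 + a\right) = \left(2 + a\right) \left(-4 + a\right) = \left(-4 + a\right) \left(2 + a\right)$)
$v{\left(d \right)} = 10 + d$ ($v{\left(d \right)} = \left(6 + d\right) + 4 = 10 + d$)
$v{\left(E{\left(1 \right)} \right)} Q{\left(11 \right)} = \left(10 - \left(10 - 1\right)\right) \left(-2 + 11\right) = \left(10 - 9\right) 9 = 1 \cdot 9 = 9$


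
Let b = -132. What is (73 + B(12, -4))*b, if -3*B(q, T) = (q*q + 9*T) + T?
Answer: -5060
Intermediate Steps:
B(q, T) = -10*T/3 - q²/3 (B(q, T) = -((q*q + 9*T) + T)/3 = -((q² + 9*T) + T)/3 = -(q² + 10*T)/3 = -10*T/3 - q²/3)
(73 + B(12, -4))*b = (73 + (-10/3*(-4) - ⅓*12²))*(-132) = (73 + (40/3 - ⅓*144))*(-132) = (73 + (40/3 - 48))*(-132) = (73 - 104/3)*(-132) = (115/3)*(-132) = -5060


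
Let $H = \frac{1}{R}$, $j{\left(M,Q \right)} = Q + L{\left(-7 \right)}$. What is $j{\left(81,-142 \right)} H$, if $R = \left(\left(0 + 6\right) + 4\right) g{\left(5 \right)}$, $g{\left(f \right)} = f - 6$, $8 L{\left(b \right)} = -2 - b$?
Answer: $\frac{1131}{80} \approx 14.137$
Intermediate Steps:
$L{\left(b \right)} = - \frac{1}{4} - \frac{b}{8}$ ($L{\left(b \right)} = \frac{-2 - b}{8} = - \frac{1}{4} - \frac{b}{8}$)
$g{\left(f \right)} = -6 + f$ ($g{\left(f \right)} = f - 6 = -6 + f$)
$R = -10$ ($R = \left(\left(0 + 6\right) + 4\right) \left(-6 + 5\right) = \left(6 + 4\right) \left(-1\right) = 10 \left(-1\right) = -10$)
$j{\left(M,Q \right)} = \frac{5}{8} + Q$ ($j{\left(M,Q \right)} = Q - - \frac{5}{8} = Q + \left(- \frac{1}{4} + \frac{7}{8}\right) = Q + \frac{5}{8} = \frac{5}{8} + Q$)
$H = - \frac{1}{10}$ ($H = \frac{1}{-10} = - \frac{1}{10} \approx -0.1$)
$j{\left(81,-142 \right)} H = \left(\frac{5}{8} - 142\right) \left(- \frac{1}{10}\right) = \left(- \frac{1131}{8}\right) \left(- \frac{1}{10}\right) = \frac{1131}{80}$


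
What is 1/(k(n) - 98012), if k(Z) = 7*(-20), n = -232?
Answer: -1/98152 ≈ -1.0188e-5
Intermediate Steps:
k(Z) = -140
1/(k(n) - 98012) = 1/(-140 - 98012) = 1/(-98152) = -1/98152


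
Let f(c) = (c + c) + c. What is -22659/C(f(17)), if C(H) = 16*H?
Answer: -7553/272 ≈ -27.768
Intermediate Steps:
f(c) = 3*c (f(c) = 2*c + c = 3*c)
-22659/C(f(17)) = -22659/(16*(3*17)) = -22659/(16*51) = -22659/816 = -22659*1/816 = -7553/272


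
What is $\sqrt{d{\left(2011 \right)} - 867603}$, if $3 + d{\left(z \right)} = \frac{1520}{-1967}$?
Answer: $\frac{i \sqrt{3356847820774}}{1967} \approx 931.45 i$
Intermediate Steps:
$d{\left(z \right)} = - \frac{7421}{1967}$ ($d{\left(z \right)} = -3 + \frac{1520}{-1967} = -3 + 1520 \left(- \frac{1}{1967}\right) = -3 - \frac{1520}{1967} = - \frac{7421}{1967}$)
$\sqrt{d{\left(2011 \right)} - 867603} = \sqrt{- \frac{7421}{1967} - 867603} = \sqrt{- \frac{1706582522}{1967}} = \frac{i \sqrt{3356847820774}}{1967}$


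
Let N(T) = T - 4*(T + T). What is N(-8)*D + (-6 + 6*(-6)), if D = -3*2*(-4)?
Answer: 1302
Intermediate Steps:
N(T) = -7*T (N(T) = T - 8*T = -7*T)
D = 24 (D = -6*(-4) = 24)
N(-8)*D + (-6 + 6*(-6)) = -7*(-8)*24 + (-6 + 6*(-6)) = 56*24 + (-6 - 36) = 1344 - 42 = 1302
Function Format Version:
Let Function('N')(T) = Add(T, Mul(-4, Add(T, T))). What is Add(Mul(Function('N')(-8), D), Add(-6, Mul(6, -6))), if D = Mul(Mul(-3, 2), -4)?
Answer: 1302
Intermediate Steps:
Function('N')(T) = Mul(-7, T) (Function('N')(T) = Add(T, Mul(-4, Mul(2, T))) = Add(T, Mul(-8, T)) = Mul(-7, T))
D = 24 (D = Mul(-6, -4) = 24)
Add(Mul(Function('N')(-8), D), Add(-6, Mul(6, -6))) = Add(Mul(Mul(-7, -8), 24), Add(-6, Mul(6, -6))) = Add(Mul(56, 24), Add(-6, -36)) = Add(1344, -42) = 1302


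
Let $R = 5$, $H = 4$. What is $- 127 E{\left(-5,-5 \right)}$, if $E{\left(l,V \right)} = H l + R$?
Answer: $1905$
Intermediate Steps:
$E{\left(l,V \right)} = 5 + 4 l$ ($E{\left(l,V \right)} = 4 l + 5 = 5 + 4 l$)
$- 127 E{\left(-5,-5 \right)} = - 127 \left(5 + 4 \left(-5\right)\right) = - 127 \left(5 - 20\right) = \left(-127\right) \left(-15\right) = 1905$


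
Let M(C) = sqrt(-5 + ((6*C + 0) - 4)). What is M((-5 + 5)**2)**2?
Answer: -9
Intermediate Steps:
M(C) = sqrt(-9 + 6*C) (M(C) = sqrt(-5 + (6*C - 4)) = sqrt(-5 + (-4 + 6*C)) = sqrt(-9 + 6*C))
M((-5 + 5)**2)**2 = (sqrt(-9 + 6*(-5 + 5)**2))**2 = (sqrt(-9 + 6*0**2))**2 = (sqrt(-9 + 6*0))**2 = (sqrt(-9 + 0))**2 = (sqrt(-9))**2 = (3*I)**2 = -9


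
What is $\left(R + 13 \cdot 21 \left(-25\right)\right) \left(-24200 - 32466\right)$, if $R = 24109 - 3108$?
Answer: $-803297216$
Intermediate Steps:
$R = 21001$
$\left(R + 13 \cdot 21 \left(-25\right)\right) \left(-24200 - 32466\right) = \left(21001 + 13 \cdot 21 \left(-25\right)\right) \left(-24200 - 32466\right) = \left(21001 + 273 \left(-25\right)\right) \left(-24200 - 32466\right) = \left(21001 - 6825\right) \left(-24200 - 32466\right) = 14176 \left(-56666\right) = -803297216$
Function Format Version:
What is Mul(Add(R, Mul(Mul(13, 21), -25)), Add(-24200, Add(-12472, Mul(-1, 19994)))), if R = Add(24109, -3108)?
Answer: -803297216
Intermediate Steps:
R = 21001
Mul(Add(R, Mul(Mul(13, 21), -25)), Add(-24200, Add(-12472, Mul(-1, 19994)))) = Mul(Add(21001, Mul(Mul(13, 21), -25)), Add(-24200, Add(-12472, Mul(-1, 19994)))) = Mul(Add(21001, Mul(273, -25)), Add(-24200, Add(-12472, -19994))) = Mul(Add(21001, -6825), Add(-24200, -32466)) = Mul(14176, -56666) = -803297216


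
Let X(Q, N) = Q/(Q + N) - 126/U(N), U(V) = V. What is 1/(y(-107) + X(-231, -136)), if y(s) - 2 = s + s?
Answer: -24956/5251843 ≈ -0.0047519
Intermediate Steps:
X(Q, N) = -126/N + Q/(N + Q) (X(Q, N) = Q/(Q + N) - 126/N = Q/(N + Q) - 126/N = -126/N + Q/(N + Q))
y(s) = 2 + 2*s (y(s) = 2 + (s + s) = 2 + 2*s)
1/(y(-107) + X(-231, -136)) = 1/((2 + 2*(-107)) + (-126*(-136) - 126*(-231) - 136*(-231))/((-136)*(-136 - 231))) = 1/((2 - 214) - 1/136*(17136 + 29106 + 31416)/(-367)) = 1/(-212 - 1/136*(-1/367)*77658) = 1/(-212 + 38829/24956) = 1/(-5251843/24956) = -24956/5251843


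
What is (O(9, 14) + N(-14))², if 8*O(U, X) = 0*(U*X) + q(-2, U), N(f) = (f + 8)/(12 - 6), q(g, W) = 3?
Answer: 25/64 ≈ 0.39063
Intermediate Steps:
N(f) = 4/3 + f/6 (N(f) = (8 + f)/6 = (8 + f)*(⅙) = 4/3 + f/6)
O(U, X) = 3/8 (O(U, X) = (0*(U*X) + 3)/8 = (0 + 3)/8 = (⅛)*3 = 3/8)
(O(9, 14) + N(-14))² = (3/8 + (4/3 + (⅙)*(-14)))² = (3/8 + (4/3 - 7/3))² = (3/8 - 1)² = (-5/8)² = 25/64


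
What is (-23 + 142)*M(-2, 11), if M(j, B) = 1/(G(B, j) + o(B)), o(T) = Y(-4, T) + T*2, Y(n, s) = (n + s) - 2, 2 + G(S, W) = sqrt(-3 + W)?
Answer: 85/18 - 17*I*sqrt(5)/90 ≈ 4.7222 - 0.42237*I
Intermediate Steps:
G(S, W) = -2 + sqrt(-3 + W)
Y(n, s) = -2 + n + s
o(T) = -6 + 3*T (o(T) = (-2 - 4 + T) + T*2 = (-6 + T) + 2*T = -6 + 3*T)
M(j, B) = 1/(-8 + sqrt(-3 + j) + 3*B) (M(j, B) = 1/((-2 + sqrt(-3 + j)) + (-6 + 3*B)) = 1/(-8 + sqrt(-3 + j) + 3*B))
(-23 + 142)*M(-2, 11) = (-23 + 142)/(-8 + sqrt(-3 - 2) + 3*11) = 119/(-8 + sqrt(-5) + 33) = 119/(-8 + I*sqrt(5) + 33) = 119/(25 + I*sqrt(5))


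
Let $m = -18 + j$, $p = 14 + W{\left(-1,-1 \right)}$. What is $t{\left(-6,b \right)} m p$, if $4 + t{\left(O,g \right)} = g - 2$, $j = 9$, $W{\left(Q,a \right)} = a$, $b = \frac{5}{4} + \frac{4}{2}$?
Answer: $\frac{1287}{4} \approx 321.75$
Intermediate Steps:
$b = \frac{13}{4}$ ($b = 5 \cdot \frac{1}{4} + 4 \cdot \frac{1}{2} = \frac{5}{4} + 2 = \frac{13}{4} \approx 3.25$)
$t{\left(O,g \right)} = -6 + g$ ($t{\left(O,g \right)} = -4 + \left(g - 2\right) = -4 + \left(-2 + g\right) = -6 + g$)
$p = 13$ ($p = 14 - 1 = 13$)
$m = -9$ ($m = -18 + 9 = -9$)
$t{\left(-6,b \right)} m p = \left(-6 + \frac{13}{4}\right) \left(-9\right) 13 = \left(- \frac{11}{4}\right) \left(-9\right) 13 = \frac{99}{4} \cdot 13 = \frac{1287}{4}$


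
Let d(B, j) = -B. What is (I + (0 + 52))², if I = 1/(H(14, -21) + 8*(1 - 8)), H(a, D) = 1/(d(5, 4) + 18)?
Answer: 1428159681/528529 ≈ 2702.1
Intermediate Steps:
H(a, D) = 1/13 (H(a, D) = 1/(-1*5 + 18) = 1/(-5 + 18) = 1/13)
I = -13/727 (I = 1/(1/13 + 8*(1 - 8)) = 1/(1/13 + 8*(-7)) = 1/(1/13 - 56) = 1/(-727/13) = -13/727 ≈ -0.017882)
(I + (0 + 52))² = (-13/727 + (0 + 52))² = (-13/727 + 52)² = (37791/727)² = 1428159681/528529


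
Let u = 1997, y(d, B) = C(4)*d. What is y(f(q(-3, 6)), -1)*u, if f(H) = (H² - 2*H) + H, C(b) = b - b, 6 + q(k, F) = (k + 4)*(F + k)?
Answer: 0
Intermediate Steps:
q(k, F) = -6 + (4 + k)*(F + k) (q(k, F) = -6 + (k + 4)*(F + k) = -6 + (4 + k)*(F + k))
C(b) = 0
f(H) = H² - H
y(d, B) = 0 (y(d, B) = 0*d = 0)
y(f(q(-3, 6)), -1)*u = 0*1997 = 0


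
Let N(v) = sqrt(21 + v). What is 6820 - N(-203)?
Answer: 6820 - I*sqrt(182) ≈ 6820.0 - 13.491*I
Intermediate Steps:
6820 - N(-203) = 6820 - sqrt(21 - 203) = 6820 - sqrt(-182) = 6820 - I*sqrt(182)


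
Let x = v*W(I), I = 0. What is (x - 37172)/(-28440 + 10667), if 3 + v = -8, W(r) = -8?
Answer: 37084/17773 ≈ 2.0865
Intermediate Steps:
v = -11 (v = -3 - 8 = -11)
x = 88 (x = -11*(-8) = 88)
(x - 37172)/(-28440 + 10667) = (88 - 37172)/(-28440 + 10667) = -37084/(-17773) = -37084*(-1/17773) = 37084/17773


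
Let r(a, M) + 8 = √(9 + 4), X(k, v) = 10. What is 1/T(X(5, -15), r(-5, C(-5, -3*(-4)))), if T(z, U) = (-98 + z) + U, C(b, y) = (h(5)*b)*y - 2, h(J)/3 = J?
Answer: -96/9203 - √13/9203 ≈ -0.010823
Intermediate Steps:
h(J) = 3*J
C(b, y) = -2 + 15*b*y (C(b, y) = ((3*5)*b)*y - 2 = (15*b)*y - 2 = 15*b*y - 2 = -2 + 15*b*y)
r(a, M) = -8 + √13 (r(a, M) = -8 + √(9 + 4) = -8 + √13)
T(z, U) = -98 + U + z
1/T(X(5, -15), r(-5, C(-5, -3*(-4)))) = 1/(-98 + (-8 + √13) + 10) = 1/(-96 + √13)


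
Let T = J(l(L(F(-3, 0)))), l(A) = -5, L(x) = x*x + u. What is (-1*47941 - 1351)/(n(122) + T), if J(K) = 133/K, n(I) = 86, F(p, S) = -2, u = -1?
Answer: -246460/297 ≈ -829.83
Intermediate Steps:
L(x) = -1 + x² (L(x) = x*x - 1 = x² - 1 = -1 + x²)
T = -133/5 (T = 133/(-5) = 133*(-⅕) = -133/5 ≈ -26.600)
(-1*47941 - 1351)/(n(122) + T) = (-1*47941 - 1351)/(86 - 133/5) = (-47941 - 1351)/(297/5) = -49292*5/297 = -246460/297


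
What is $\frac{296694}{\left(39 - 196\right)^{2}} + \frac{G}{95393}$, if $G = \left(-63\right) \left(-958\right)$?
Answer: $\frac{29790196488}{2351342057} \approx 12.669$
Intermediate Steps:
$G = 60354$
$\frac{296694}{\left(39 - 196\right)^{2}} + \frac{G}{95393} = \frac{296694}{\left(39 - 196\right)^{2}} + \frac{60354}{95393} = \frac{296694}{\left(-157\right)^{2}} + 60354 \cdot \frac{1}{95393} = \frac{296694}{24649} + \frac{60354}{95393} = \frac{29790196488}{2351342057}$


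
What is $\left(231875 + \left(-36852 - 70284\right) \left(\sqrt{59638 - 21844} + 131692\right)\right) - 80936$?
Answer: $-14108803173 - 107136 \sqrt{37794} \approx -1.413 \cdot 10^{10}$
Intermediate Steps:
$\left(231875 + \left(-36852 - 70284\right) \left(\sqrt{59638 - 21844} + 131692\right)\right) - 80936 = \left(231875 + \left(-36852 - 70284\right) \left(\sqrt{37794} + 131692\right)\right) - 80936 = \left(231875 + \left(-36852 - 70284\right) \left(131692 + \sqrt{37794}\right)\right) - 80936 = \left(231875 - 107136 \left(131692 + \sqrt{37794}\right)\right) - 80936 = \left(231875 - \left(14108954112 + 107136 \sqrt{37794}\right)\right) - 80936 = \left(-14108722237 - 107136 \sqrt{37794}\right) - 80936 = -14108803173 - 107136 \sqrt{37794}$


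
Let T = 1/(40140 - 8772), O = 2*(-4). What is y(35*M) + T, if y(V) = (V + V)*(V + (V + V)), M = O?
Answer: 14755507201/31368 ≈ 4.7040e+5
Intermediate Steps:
O = -8
M = -8
y(V) = 6*V² (y(V) = (2*V)*(V + 2*V) = (2*V)*(3*V) = 6*V²)
T = 1/31368 ≈ 3.1880e-5
y(35*M) + T = 6*(35*(-8))² + 1/31368 = 6*(-280)² + 1/31368 = 6*78400 + 1/31368 = 470400 + 1/31368 = 14755507201/31368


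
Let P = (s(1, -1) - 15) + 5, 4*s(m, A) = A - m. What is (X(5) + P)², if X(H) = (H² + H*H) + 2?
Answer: 6889/4 ≈ 1722.3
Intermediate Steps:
s(m, A) = -m/4 + A/4 (s(m, A) = (A - m)/4 = -m/4 + A/4)
X(H) = 2 + 2*H² (X(H) = (H² + H²) + 2 = 2*H² + 2 = 2 + 2*H²)
P = -21/2 (P = ((-¼*1 + (¼)*(-1)) - 15) + 5 = ((-¼ - ¼) - 15) + 5 = (-½ - 15) + 5 = -31/2 + 5 = -21/2 ≈ -10.500)
(X(5) + P)² = ((2 + 2*5²) - 21/2)² = ((2 + 2*25) - 21/2)² = ((2 + 50) - 21/2)² = (52 - 21/2)² = (83/2)² = 6889/4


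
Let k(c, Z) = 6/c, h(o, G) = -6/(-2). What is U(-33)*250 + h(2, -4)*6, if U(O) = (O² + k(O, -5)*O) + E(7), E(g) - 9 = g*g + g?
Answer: 290018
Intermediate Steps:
h(o, G) = 3 (h(o, G) = -6*(-½) = 3)
E(g) = 9 + g + g² (E(g) = 9 + (g*g + g) = 9 + (g² + g) = 9 + (g + g²) = 9 + g + g²)
U(O) = 71 + O² (U(O) = (O² + (6/O)*O) + (9 + 7 + 7²) = (O² + 6) + (9 + 7 + 49) = (6 + O²) + 65 = 71 + O²)
U(-33)*250 + h(2, -4)*6 = (71 + (-33)²)*250 + 3*6 = (71 + 1089)*250 + 18 = 1160*250 + 18 = 290000 + 18 = 290018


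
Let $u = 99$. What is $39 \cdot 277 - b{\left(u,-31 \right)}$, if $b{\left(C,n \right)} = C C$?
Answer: $1002$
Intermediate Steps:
$b{\left(C,n \right)} = C^{2}$
$39 \cdot 277 - b{\left(u,-31 \right)} = 39 \cdot 277 - 99^{2} = 10803 - 9801 = 1002$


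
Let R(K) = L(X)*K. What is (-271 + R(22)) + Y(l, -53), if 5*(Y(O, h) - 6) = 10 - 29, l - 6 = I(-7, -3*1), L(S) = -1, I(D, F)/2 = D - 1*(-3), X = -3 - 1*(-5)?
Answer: -1454/5 ≈ -290.80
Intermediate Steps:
X = 2 (X = -3 + 5 = 2)
I(D, F) = 6 + 2*D (I(D, F) = 2*(D - 1*(-3)) = 2*(D + 3) = 2*(3 + D) = 6 + 2*D)
l = -2 (l = 6 + (6 + 2*(-7)) = 6 + (6 - 14) = 6 - 8 = -2)
Y(O, h) = 11/5 (Y(O, h) = 6 + (10 - 29)/5 = 6 + (⅕)*(-19) = 6 - 19/5 = 11/5)
R(K) = -K
(-271 + R(22)) + Y(l, -53) = (-271 - 1*22) + 11/5 = (-271 - 22) + 11/5 = -293 + 11/5 = -1454/5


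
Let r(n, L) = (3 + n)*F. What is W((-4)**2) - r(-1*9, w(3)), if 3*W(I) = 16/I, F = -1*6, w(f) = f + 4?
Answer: -107/3 ≈ -35.667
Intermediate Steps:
w(f) = 4 + f
F = -6
r(n, L) = -18 - 6*n (r(n, L) = (3 + n)*(-6) = -18 - 6*n)
W(I) = 16/(3*I) (W(I) = (16/I)/3 = 16/(3*I))
W((-4)**2) - r(-1*9, w(3)) = 16/(3*((-4)**2)) - (-18 - (-6)*9) = (16/3)/16 - (-18 - 6*(-9)) = (16/3)*(1/16) - (-18 + 54) = 1/3 - 1*36 = 1/3 - 36 = -107/3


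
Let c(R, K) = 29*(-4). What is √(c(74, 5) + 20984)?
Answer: 2*√5217 ≈ 144.46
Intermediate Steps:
c(R, K) = -116
√(c(74, 5) + 20984) = √(-116 + 20984) = √20868 = 2*√5217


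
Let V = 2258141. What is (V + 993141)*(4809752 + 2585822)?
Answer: 24045096625868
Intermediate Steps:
(V + 993141)*(4809752 + 2585822) = (2258141 + 993141)*(4809752 + 2585822) = 3251282*7395574 = 24045096625868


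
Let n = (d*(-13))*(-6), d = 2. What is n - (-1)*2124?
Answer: 2280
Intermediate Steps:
n = 156 (n = (2*(-13))*(-6) = -26*(-6) = 156)
n - (-1)*2124 = 156 - (-1)*2124 = 156 - 1*(-2124) = 156 + 2124 = 2280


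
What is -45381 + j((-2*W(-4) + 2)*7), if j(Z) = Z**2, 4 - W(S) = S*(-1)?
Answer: -45185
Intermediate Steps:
W(S) = 4 + S (W(S) = 4 - S*(-1) = 4 - (-1)*S = 4 + S)
-45381 + j((-2*W(-4) + 2)*7) = -45381 + ((-2*(4 - 4) + 2)*7)**2 = -45381 + ((-2*0 + 2)*7)**2 = -45381 + ((0 + 2)*7)**2 = -45381 + (2*7)**2 = -45381 + 14**2 = -45381 + 196 = -45185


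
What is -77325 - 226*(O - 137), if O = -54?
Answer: -34159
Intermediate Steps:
-77325 - 226*(O - 137) = -77325 - 226*(-54 - 137) = -77325 - 226*(-191) = -77325 - 1*(-43166) = -77325 + 43166 = -34159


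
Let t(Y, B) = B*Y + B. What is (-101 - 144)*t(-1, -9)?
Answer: 0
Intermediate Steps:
t(Y, B) = B + B*Y
(-101 - 144)*t(-1, -9) = (-101 - 144)*(-9*(1 - 1)) = -(-2205)*0 = -245*0 = 0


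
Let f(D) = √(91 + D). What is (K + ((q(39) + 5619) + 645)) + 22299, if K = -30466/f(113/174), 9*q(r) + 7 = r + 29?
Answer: 257128/9 - 30466*√2774778/15947 ≈ 25387.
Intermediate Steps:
q(r) = 22/9 + r/9 (q(r) = -7/9 + (r + 29)/9 = -7/9 + (29 + r)/9 = -7/9 + (29/9 + r/9) = 22/9 + r/9)
K = -30466*√2774778/15947 (K = -30466/√(91 + 113/174) = -30466*√2774778/15947 ≈ -3182.4)
(K + ((q(39) + 5619) + 645)) + 22299 = (-30466*√2774778/15947 + (((22/9 + (⅑)*39) + 5619) + 645)) + 22299 = (-30466*√2774778/15947 + (((22/9 + 13/3) + 5619) + 645)) + 22299 = (-30466*√2774778/15947 + ((61/9 + 5619) + 645)) + 22299 = (-30466*√2774778/15947 + (50632/9 + 645)) + 22299 = (-30466*√2774778/15947 + 56437/9) + 22299 = (56437/9 - 30466*√2774778/15947) + 22299 = 257128/9 - 30466*√2774778/15947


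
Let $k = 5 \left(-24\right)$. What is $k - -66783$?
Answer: $66663$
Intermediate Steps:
$k = -120$
$k - -66783 = -120 - -66783 = -120 + 66783 = 66663$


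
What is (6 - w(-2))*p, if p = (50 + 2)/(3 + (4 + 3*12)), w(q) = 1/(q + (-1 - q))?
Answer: 364/43 ≈ 8.4651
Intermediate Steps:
w(q) = -1 (w(q) = 1/(-1) = -1)
p = 52/43 (p = 52/(3 + (4 + 36)) = 52/(3 + 40) = 52/43 ≈ 1.2093)
(6 - w(-2))*p = (6 - 1*(-1))*(52/43) = (6 + 1)*(52/43) = 7*(52/43) = 364/43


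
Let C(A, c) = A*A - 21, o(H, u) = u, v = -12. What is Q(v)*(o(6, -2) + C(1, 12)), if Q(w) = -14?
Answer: 308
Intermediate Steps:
C(A, c) = -21 + A² (C(A, c) = A² - 21 = -21 + A²)
Q(v)*(o(6, -2) + C(1, 12)) = -14*(-2 + (-21 + 1²)) = -14*(-2 + (-21 + 1)) = -14*(-2 - 20) = -14*(-22) = 308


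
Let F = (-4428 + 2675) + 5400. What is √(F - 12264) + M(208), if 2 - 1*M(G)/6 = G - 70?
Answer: -816 + I*√8617 ≈ -816.0 + 92.828*I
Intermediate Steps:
M(G) = 432 - 6*G (M(G) = 12 - 6*(G - 70) = 12 - 6*(-70 + G) = 12 + (420 - 6*G) = 432 - 6*G)
F = 3647 (F = -1753 + 5400 = 3647)
√(F - 12264) + M(208) = √(3647 - 12264) + (432 - 6*208) = √(-8617) + (432 - 1248) = I*√8617 - 816 = -816 + I*√8617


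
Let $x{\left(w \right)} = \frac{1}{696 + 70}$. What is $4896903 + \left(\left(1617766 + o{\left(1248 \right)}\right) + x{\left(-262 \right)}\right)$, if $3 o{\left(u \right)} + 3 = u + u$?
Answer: $\frac{4990873001}{766} \approx 6.5155 \cdot 10^{6}$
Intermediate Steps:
$x{\left(w \right)} = \frac{1}{766}$
$o{\left(u \right)} = -1 + \frac{2 u}{3}$ ($o{\left(u \right)} = -1 + \frac{u + u}{3} = -1 + \frac{2 u}{3}$)
$4896903 + \left(\left(1617766 + o{\left(1248 \right)}\right) + x{\left(-262 \right)}\right) = 4896903 + \left(\left(1617766 + \left(-1 + \frac{2}{3} \cdot 1248\right)\right) + \frac{1}{766}\right) = 4896903 + \left(\left(1617766 + \left(-1 + 832\right)\right) + \frac{1}{766}\right) = 4896903 + \left(\left(1617766 + 831\right) + \frac{1}{766}\right) = 4896903 + \left(1618597 + \frac{1}{766}\right) = 4896903 + \frac{1239845303}{766} = \frac{4990873001}{766}$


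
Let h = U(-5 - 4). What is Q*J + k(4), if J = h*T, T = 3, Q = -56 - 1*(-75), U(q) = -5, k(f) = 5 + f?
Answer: -276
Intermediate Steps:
h = -5
Q = 19 (Q = -56 + 75 = 19)
J = -15 (J = -5*3 = -15)
Q*J + k(4) = 19*(-15) + (5 + 4) = -285 + 9 = -276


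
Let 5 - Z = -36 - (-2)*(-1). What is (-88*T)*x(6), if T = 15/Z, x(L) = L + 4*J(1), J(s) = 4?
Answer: -29040/43 ≈ -675.35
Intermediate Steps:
x(L) = 16 + L (x(L) = L + 4*4 = L + 16 = 16 + L)
Z = 43 (Z = 5 - (-36 - (-2)*(-1)) = 5 - (-36 - 1*2) = 5 - (-36 - 2) = 5 - 1*(-38) = 5 + 38 = 43)
T = 15/43 ≈ 0.34884
(-88*T)*x(6) = (-88*15/43)*(16 + 6) = -1320/43*22 = -29040/43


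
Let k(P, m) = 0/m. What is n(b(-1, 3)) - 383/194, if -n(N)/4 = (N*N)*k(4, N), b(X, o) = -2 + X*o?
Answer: -383/194 ≈ -1.9742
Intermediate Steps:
k(P, m) = 0
n(N) = 0 (n(N) = -4*N*N*0 = -4*N²*0 = -4*0 = 0)
n(b(-1, 3)) - 383/194 = 0 - 383/194 = -383/194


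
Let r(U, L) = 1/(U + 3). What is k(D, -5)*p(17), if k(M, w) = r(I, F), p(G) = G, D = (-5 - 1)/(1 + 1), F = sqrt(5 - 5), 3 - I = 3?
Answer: 17/3 ≈ 5.6667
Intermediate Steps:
I = 0 (I = 3 - 1*3 = 3 - 3 = 0)
F = 0 (F = sqrt(0) = 0)
r(U, L) = 1/(3 + U)
D = -3 (D = -6/2 = -6*1/2 = -3)
k(M, w) = 1/3 (k(M, w) = 1/(3 + 0) = 1/3)
k(D, -5)*p(17) = (1/3)*17 = 17/3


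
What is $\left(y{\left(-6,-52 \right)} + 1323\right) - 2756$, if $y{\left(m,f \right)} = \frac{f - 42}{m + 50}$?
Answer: $- \frac{31573}{22} \approx -1435.1$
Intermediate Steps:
$y{\left(m,f \right)} = \frac{-42 + f}{50 + m}$
$\left(y{\left(-6,-52 \right)} + 1323\right) - 2756 = \left(\frac{-42 - 52}{50 - 6} + 1323\right) - 2756 = \left(\frac{1}{44} \left(-94\right) + 1323\right) - 2756 = \left(- \frac{47}{22} + 1323\right) - 2756 = \frac{29059}{22} - 2756 = - \frac{31573}{22}$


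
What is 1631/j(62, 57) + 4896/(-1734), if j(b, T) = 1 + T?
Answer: 24943/986 ≈ 25.297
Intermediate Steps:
1631/j(62, 57) + 4896/(-1734) = 1631/(1 + 57) + 4896/(-1734) = 1631/58 + 4896*(-1/1734) = 1631*(1/58) - 48/17 = 1631/58 - 48/17 = 24943/986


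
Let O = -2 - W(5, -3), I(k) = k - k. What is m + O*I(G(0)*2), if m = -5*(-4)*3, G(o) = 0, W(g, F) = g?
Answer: 60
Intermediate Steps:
I(k) = 0
O = -7 (O = -2 - 1*5 = -2 - 5 = -7)
m = 60 (m = 20*3 = 60)
m + O*I(G(0)*2) = 60 - 7*0 = 60 + 0 = 60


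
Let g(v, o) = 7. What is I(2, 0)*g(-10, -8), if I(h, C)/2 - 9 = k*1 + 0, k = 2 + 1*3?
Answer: 196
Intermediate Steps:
k = 5 (k = 2 + 3 = 5)
I(h, C) = 28 (I(h, C) = 18 + 2*(5*1 + 0) = 18 + 2*(5 + 0) = 18 + 2*5 = 18 + 10 = 28)
I(2, 0)*g(-10, -8) = 28*7 = 196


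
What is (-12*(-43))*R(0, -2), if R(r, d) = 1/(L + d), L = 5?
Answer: 172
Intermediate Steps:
R(r, d) = 1/(5 + d)
(-12*(-43))*R(0, -2) = (-12*(-43))/(5 - 2) = 516/3 = 516*(1/3) = 172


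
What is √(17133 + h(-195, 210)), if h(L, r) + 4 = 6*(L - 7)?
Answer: √15917 ≈ 126.16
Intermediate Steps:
h(L, r) = -46 + 6*L (h(L, r) = -4 + 6*(L - 7) = -4 + 6*(-7 + L) = -4 + (-42 + 6*L) = -46 + 6*L)
√(17133 + h(-195, 210)) = √(17133 + (-46 + 6*(-195))) = √(17133 + (-46 - 1170)) = √(17133 - 1216) = √15917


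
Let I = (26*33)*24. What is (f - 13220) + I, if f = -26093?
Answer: -18721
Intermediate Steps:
I = 20592 (I = 858*24 = 20592)
(f - 13220) + I = (-26093 - 13220) + 20592 = -39313 + 20592 = -18721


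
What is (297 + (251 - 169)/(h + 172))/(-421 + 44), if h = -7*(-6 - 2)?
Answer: -33899/42978 ≈ -0.78875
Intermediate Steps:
h = 56 (h = -7*(-8) = 56)
(297 + (251 - 169)/(h + 172))/(-421 + 44) = (297 + (251 - 169)/(56 + 172))/(-421 + 44) = (297 + 82/228)/(-377) = (297 + 82*(1/228))*(-1/377) = (297 + 41/114)*(-1/377) = (33899/114)*(-1/377) = -33899/42978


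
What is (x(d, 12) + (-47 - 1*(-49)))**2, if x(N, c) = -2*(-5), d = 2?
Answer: 144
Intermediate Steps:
x(N, c) = 10
(x(d, 12) + (-47 - 1*(-49)))**2 = (10 + (-47 - 1*(-49)))**2 = (10 + (-47 + 49))**2 = (10 + 2)**2 = 12**2 = 144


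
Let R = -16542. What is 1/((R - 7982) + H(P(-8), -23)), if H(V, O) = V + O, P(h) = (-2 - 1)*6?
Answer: -1/24565 ≈ -4.0708e-5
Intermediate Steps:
P(h) = -18 (P(h) = -3*6 = -18)
H(V, O) = O + V
1/((R - 7982) + H(P(-8), -23)) = 1/((-16542 - 7982) + (-23 - 18)) = 1/(-24524 - 41) = 1/(-24565) = -1/24565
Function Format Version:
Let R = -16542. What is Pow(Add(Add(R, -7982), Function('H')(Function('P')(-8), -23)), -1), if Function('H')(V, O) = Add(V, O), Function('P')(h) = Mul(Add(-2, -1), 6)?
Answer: Rational(-1, 24565) ≈ -4.0708e-5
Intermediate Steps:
Function('P')(h) = -18 (Function('P')(h) = Mul(-3, 6) = -18)
Function('H')(V, O) = Add(O, V)
Pow(Add(Add(R, -7982), Function('H')(Function('P')(-8), -23)), -1) = Pow(Add(Add(-16542, -7982), Add(-23, -18)), -1) = Pow(Add(-24524, -41), -1) = Pow(-24565, -1) = Rational(-1, 24565)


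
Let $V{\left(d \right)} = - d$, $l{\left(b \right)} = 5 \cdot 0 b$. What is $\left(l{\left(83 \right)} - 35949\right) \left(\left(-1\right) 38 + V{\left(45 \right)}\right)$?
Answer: $2983767$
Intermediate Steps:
$l{\left(b \right)} = 0$ ($l{\left(b \right)} = 0 b = 0$)
$\left(l{\left(83 \right)} - 35949\right) \left(\left(-1\right) 38 + V{\left(45 \right)}\right) = \left(0 - 35949\right) \left(\left(-1\right) 38 - 45\right) = - 35949 \left(-38 - 45\right) = \left(-35949\right) \left(-83\right) = 2983767$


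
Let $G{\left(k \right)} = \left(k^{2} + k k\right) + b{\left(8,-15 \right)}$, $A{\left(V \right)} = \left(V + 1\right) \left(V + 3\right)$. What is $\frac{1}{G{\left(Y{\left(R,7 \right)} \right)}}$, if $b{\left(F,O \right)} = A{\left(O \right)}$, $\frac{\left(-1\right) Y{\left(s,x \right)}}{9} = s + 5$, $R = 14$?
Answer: $\frac{1}{58650} \approx 1.705 \cdot 10^{-5}$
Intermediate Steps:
$A{\left(V \right)} = \left(1 + V\right) \left(3 + V\right)$
$Y{\left(s,x \right)} = -45 - 9 s$ ($Y{\left(s,x \right)} = - 9 \left(s + 5\right) = - 9 \left(5 + s\right) = -45 - 9 s$)
$b{\left(F,O \right)} = 3 + O^{2} + 4 O$
$G{\left(k \right)} = 168 + 2 k^{2}$ ($G{\left(k \right)} = \left(k^{2} + k k\right) + \left(3 + \left(-15\right)^{2} + 4 \left(-15\right)\right) = \left(k^{2} + k^{2}\right) + \left(3 + 225 - 60\right) = 2 k^{2} + 168 = 168 + 2 k^{2}$)
$\frac{1}{G{\left(Y{\left(R,7 \right)} \right)}} = \frac{1}{168 + 2 \left(-45 - 126\right)^{2}} = \frac{1}{168 + 2 \left(-171\right)^{2}} = \frac{1}{168 + 2 \cdot 29241} = \frac{1}{168 + 58482} = \frac{1}{58650}$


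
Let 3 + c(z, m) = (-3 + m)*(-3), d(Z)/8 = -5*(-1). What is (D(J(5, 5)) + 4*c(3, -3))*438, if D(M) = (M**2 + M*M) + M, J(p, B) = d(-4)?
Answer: 1445400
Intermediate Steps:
d(Z) = 40 (d(Z) = 8*(-5*(-1)) = 8*5 = 40)
J(p, B) = 40
D(M) = M + 2*M**2 (D(M) = (M**2 + M**2) + M = 2*M**2 + M = M + 2*M**2)
c(z, m) = 6 - 3*m (c(z, m) = -3 + (-3 + m)*(-3) = -3 + (9 - 3*m) = 6 - 3*m)
(D(J(5, 5)) + 4*c(3, -3))*438 = (40*(1 + 2*40) + 4*(6 - 3*(-3)))*438 = (40*(1 + 80) + 4*(6 + 9))*438 = (40*81 + 4*15)*438 = (3240 + 60)*438 = 3300*438 = 1445400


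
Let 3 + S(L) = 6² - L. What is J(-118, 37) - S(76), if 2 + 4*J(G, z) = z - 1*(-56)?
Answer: 263/4 ≈ 65.750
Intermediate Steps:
J(G, z) = 27/2 + z/4 (J(G, z) = -½ + (z - 1*(-56))/4 = -½ + (z + 56)/4 = -½ + (56 + z)/4 = -½ + (14 + z/4) = 27/2 + z/4)
S(L) = 33 - L (S(L) = -3 + (6² - L) = -3 + (36 - L) = 33 - L)
J(-118, 37) - S(76) = (27/2 + (¼)*37) - (33 - 1*76) = (27/2 + 37/4) - (33 - 76) = 91/4 - 1*(-43) = 91/4 + 43 = 263/4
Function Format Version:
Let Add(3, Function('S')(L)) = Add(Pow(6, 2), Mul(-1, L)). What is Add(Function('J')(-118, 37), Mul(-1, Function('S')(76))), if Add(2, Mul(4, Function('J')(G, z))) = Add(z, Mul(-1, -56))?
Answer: Rational(263, 4) ≈ 65.750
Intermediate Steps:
Function('J')(G, z) = Add(Rational(27, 2), Mul(Rational(1, 4), z)) (Function('J')(G, z) = Add(Rational(-1, 2), Mul(Rational(1, 4), Add(z, Mul(-1, -56)))) = Add(Rational(-1, 2), Mul(Rational(1, 4), Add(z, 56))) = Add(Rational(-1, 2), Mul(Rational(1, 4), Add(56, z))) = Add(Rational(-1, 2), Add(14, Mul(Rational(1, 4), z))) = Add(Rational(27, 2), Mul(Rational(1, 4), z)))
Function('S')(L) = Add(33, Mul(-1, L)) (Function('S')(L) = Add(-3, Add(Pow(6, 2), Mul(-1, L))) = Add(-3, Add(36, Mul(-1, L))) = Add(33, Mul(-1, L)))
Add(Function('J')(-118, 37), Mul(-1, Function('S')(76))) = Add(Add(Rational(27, 2), Mul(Rational(1, 4), 37)), Mul(-1, Add(33, Mul(-1, 76)))) = Add(Add(Rational(27, 2), Rational(37, 4)), Mul(-1, Add(33, -76))) = Add(Rational(91, 4), Mul(-1, -43)) = Add(Rational(91, 4), 43) = Rational(263, 4)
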